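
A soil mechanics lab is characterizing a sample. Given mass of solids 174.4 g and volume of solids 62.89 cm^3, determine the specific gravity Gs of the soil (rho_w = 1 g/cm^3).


Using Gs = m_s / (V_s * rho_w)
Since rho_w = 1 g/cm^3:
Gs = 174.4 / 62.89
Gs = 2.773


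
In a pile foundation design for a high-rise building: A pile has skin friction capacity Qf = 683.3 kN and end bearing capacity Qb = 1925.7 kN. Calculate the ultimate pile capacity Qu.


Using Qu = Qf + Qb
Qu = 683.3 + 1925.7
Qu = 2609.0 kN


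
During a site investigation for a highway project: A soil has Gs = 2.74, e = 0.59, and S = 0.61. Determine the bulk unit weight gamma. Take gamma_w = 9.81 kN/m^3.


Using gamma = gamma_w * (Gs + S*e) / (1 + e)
Numerator: Gs + S*e = 2.74 + 0.61*0.59 = 3.0999
Denominator: 1 + e = 1 + 0.59 = 1.59
gamma = 9.81 * 3.0999 / 1.59
gamma = 19.126 kN/m^3


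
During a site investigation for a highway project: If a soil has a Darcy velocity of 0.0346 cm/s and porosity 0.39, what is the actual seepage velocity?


Result: 0.08872 cm/s

Derivation:
Using v_s = v_d / n
v_s = 0.0346 / 0.39
v_s = 0.08872 cm/s


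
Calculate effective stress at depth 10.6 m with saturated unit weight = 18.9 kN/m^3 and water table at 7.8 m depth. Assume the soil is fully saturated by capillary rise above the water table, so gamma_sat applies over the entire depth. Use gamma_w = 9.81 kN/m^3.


Total stress = gamma_sat * depth
sigma = 18.9 * 10.6 = 200.34 kPa
Pore water pressure u = gamma_w * (depth - d_wt)
u = 9.81 * (10.6 - 7.8) = 27.468 kPa
Effective stress = sigma - u
sigma' = 200.34 - 27.468 = 172.87 kPa


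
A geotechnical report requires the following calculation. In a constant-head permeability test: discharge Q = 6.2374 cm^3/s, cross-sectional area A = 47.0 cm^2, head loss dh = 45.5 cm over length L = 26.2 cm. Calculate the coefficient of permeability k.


Compute hydraulic gradient:
i = dh / L = 45.5 / 26.2 = 1.73664
Then apply Darcy's law:
k = Q / (A * i)
k = 6.2374 / (47.0 * 1.73664)
k = 6.2374 / 81.6221
k = 0.076418 cm/s


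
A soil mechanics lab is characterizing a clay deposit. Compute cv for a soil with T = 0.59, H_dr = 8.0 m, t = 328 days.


Using cv = T * H_dr^2 / t
H_dr^2 = 8.0^2 = 64.0
cv = 0.59 * 64.0 / 328
cv = 0.11512 m^2/day


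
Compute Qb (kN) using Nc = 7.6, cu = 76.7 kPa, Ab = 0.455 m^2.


Using Qb = Nc * cu * Ab
Qb = 7.6 * 76.7 * 0.455
Qb = 265.23 kN


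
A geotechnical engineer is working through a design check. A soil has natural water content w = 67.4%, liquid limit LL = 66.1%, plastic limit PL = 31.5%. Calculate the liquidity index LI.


Result: 1.038

Derivation:
First compute the plasticity index:
PI = LL - PL = 66.1 - 31.5 = 34.6
Then compute the liquidity index:
LI = (w - PL) / PI
LI = (67.4 - 31.5) / 34.6
LI = 1.038


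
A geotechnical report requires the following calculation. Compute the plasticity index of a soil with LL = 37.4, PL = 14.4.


Result: 23.0

Derivation:
Using PI = LL - PL
PI = 37.4 - 14.4
PI = 23.0


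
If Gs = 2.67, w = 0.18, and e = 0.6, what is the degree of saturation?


Result: 0.801

Derivation:
Using S = Gs * w / e
S = 2.67 * 0.18 / 0.6
S = 0.801


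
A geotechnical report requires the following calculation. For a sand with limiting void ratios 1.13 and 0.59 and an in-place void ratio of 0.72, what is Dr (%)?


Using Dr = (e_max - e) / (e_max - e_min) * 100
e_max - e = 1.13 - 0.72 = 0.41
e_max - e_min = 1.13 - 0.59 = 0.54
Dr = 0.41 / 0.54 * 100
Dr = 75.93 %


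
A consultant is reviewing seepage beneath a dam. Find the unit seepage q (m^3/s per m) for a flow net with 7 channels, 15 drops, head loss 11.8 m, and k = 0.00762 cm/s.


Result: 0.0004196 m^3/s per m

Derivation:
Convert k to m/s for unit consistency with H:
k = 0.00762 cm/s = 0.00762 / 100 m/s = 7.62e-05 m/s
Using q = k * H * Nf / Nd
Nf / Nd = 7 / 15 = 0.4667
q = 7.62e-05 * 11.8 * 0.4667
q = 0.0004196 m^3/s per m


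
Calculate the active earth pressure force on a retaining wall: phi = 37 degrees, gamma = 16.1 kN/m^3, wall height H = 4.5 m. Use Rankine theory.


Compute active earth pressure coefficient:
Ka = tan^2(45 - phi/2) = tan^2(26.5) = 0.248584
Compute active force:
Pa = 0.5 * Ka * gamma * H^2
Pa = 0.5 * 0.248584 * 16.1 * 4.5^2
Pa = 40.52 kN/m


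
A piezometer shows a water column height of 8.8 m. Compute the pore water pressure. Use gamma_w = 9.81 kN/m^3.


Using u = gamma_w * h_w
u = 9.81 * 8.8
u = 86.33 kPa


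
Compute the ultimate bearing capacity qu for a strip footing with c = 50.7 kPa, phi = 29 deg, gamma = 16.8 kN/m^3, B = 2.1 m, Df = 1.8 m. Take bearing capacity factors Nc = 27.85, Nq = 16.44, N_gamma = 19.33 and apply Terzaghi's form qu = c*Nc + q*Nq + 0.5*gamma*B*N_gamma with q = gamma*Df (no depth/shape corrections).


Compute qu = c*Nc + gamma*Df*Nq + 0.5*gamma*B*N_gamma
Term 1: 50.7 * 27.85 = 1411.995
Term 2: 16.8 * 1.8 * 16.44 = 497.1456
Term 3: 0.5 * 16.8 * 2.1 * 19.33 = 340.9812
qu = 1411.995 + 497.1456 + 340.9812
qu = 2250.12 kPa


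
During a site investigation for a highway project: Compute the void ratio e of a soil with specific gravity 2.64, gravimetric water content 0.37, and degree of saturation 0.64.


Using the relation e = Gs * w / S
e = 2.64 * 0.37 / 0.64
e = 1.5262


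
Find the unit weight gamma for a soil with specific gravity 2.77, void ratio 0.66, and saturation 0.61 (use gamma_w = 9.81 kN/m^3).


Using gamma = gamma_w * (Gs + S*e) / (1 + e)
Numerator: Gs + S*e = 2.77 + 0.61*0.66 = 3.1726
Denominator: 1 + e = 1 + 0.66 = 1.66
gamma = 9.81 * 3.1726 / 1.66
gamma = 18.749 kN/m^3


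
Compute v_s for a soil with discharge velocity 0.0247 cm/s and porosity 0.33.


Using v_s = v_d / n
v_s = 0.0247 / 0.33
v_s = 0.07485 cm/s


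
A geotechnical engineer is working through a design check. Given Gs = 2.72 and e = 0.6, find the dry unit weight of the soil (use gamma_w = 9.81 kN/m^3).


Using gamma_d = Gs * gamma_w / (1 + e)
gamma_d = 2.72 * 9.81 / (1 + 0.6)
gamma_d = 2.72 * 9.81 / 1.6
gamma_d = 16.677 kN/m^3


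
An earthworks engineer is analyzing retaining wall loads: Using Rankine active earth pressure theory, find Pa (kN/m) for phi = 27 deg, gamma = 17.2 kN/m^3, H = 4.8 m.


Compute active earth pressure coefficient:
Ka = tan^2(45 - phi/2) = tan^2(31.5) = 0.375525
Compute active force:
Pa = 0.5 * Ka * gamma * H^2
Pa = 0.5 * 0.375525 * 17.2 * 4.8^2
Pa = 74.41 kN/m


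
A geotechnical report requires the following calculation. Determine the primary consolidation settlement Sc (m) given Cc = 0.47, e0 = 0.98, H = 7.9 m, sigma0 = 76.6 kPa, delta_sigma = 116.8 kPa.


Result: 0.7543 m

Derivation:
Using Sc = Cc * H / (1 + e0) * log10((sigma0 + delta_sigma) / sigma0)
Stress ratio = (76.6 + 116.8) / 76.6 = 2.5248
log10(2.5248) = 0.402228
Cc * H / (1 + e0) = 0.47 * 7.9 / (1 + 0.98) = 1.87525
Sc = 1.87525 * 0.402228
Sc = 0.7543 m


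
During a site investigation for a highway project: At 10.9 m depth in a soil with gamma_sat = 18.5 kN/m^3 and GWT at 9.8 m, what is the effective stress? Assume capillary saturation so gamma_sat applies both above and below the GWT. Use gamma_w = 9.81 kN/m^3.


Result: 190.86 kPa

Derivation:
Total stress = gamma_sat * depth
sigma = 18.5 * 10.9 = 201.65 kPa
Pore water pressure u = gamma_w * (depth - d_wt)
u = 9.81 * (10.9 - 9.8) = 10.791 kPa
Effective stress = sigma - u
sigma' = 201.65 - 10.791 = 190.86 kPa


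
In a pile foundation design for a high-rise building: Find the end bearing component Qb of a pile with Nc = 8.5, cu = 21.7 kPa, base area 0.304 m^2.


Using Qb = Nc * cu * Ab
Qb = 8.5 * 21.7 * 0.304
Qb = 56.07 kN


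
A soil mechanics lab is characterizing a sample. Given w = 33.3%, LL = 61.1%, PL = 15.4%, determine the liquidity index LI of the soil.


First compute the plasticity index:
PI = LL - PL = 61.1 - 15.4 = 45.7
Then compute the liquidity index:
LI = (w - PL) / PI
LI = (33.3 - 15.4) / 45.7
LI = 0.392


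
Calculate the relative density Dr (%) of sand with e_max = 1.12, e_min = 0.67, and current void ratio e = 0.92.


Using Dr = (e_max - e) / (e_max - e_min) * 100
e_max - e = 1.12 - 0.92 = 0.2
e_max - e_min = 1.12 - 0.67 = 0.45
Dr = 0.2 / 0.45 * 100
Dr = 44.44 %


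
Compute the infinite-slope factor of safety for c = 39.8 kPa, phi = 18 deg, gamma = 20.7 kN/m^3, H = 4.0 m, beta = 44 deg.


Using Fs = c / (gamma*H*sin(beta)*cos(beta)) + tan(phi)/tan(beta)
Cohesion contribution = 39.8 / (20.7*4.0*sin(44)*cos(44))
Cohesion contribution = 0.961939
Friction contribution = tan(18)/tan(44) = 0.336464
Fs = 0.961939 + 0.336464
Fs = 1.298


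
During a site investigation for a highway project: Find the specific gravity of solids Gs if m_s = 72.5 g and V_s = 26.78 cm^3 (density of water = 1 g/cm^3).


Result: 2.707

Derivation:
Using Gs = m_s / (V_s * rho_w)
Since rho_w = 1 g/cm^3:
Gs = 72.5 / 26.78
Gs = 2.707


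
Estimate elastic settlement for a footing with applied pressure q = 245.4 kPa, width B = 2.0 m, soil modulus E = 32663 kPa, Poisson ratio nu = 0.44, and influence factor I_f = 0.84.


Using Se = q * B * (1 - nu^2) * I_f / E
1 - nu^2 = 1 - 0.44^2 = 0.8064
Se = 245.4 * 2.0 * 0.8064 * 0.84 / 32663
Se = 0.010178 m
Convert to mm: Se = 0.010178 * 1000 = 10.178 mm


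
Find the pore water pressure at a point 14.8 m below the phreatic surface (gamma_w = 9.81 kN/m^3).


Result: 145.19 kPa

Derivation:
Using u = gamma_w * h_w
u = 9.81 * 14.8
u = 145.19 kPa


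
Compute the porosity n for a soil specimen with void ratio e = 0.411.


Result: 0.2913

Derivation:
Using the relation n = e / (1 + e)
n = 0.411 / (1 + 0.411)
n = 0.411 / 1.411
n = 0.2913


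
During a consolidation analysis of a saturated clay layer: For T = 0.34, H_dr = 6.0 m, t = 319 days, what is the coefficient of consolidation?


Result: 0.03837 m^2/day

Derivation:
Using cv = T * H_dr^2 / t
H_dr^2 = 6.0^2 = 36.0
cv = 0.34 * 36.0 / 319
cv = 0.03837 m^2/day


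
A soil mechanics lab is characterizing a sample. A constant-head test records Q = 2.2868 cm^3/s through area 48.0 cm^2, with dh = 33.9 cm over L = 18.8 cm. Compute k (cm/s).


Result: 0.026421 cm/s

Derivation:
Compute hydraulic gradient:
i = dh / L = 33.9 / 18.8 = 1.80319
Then apply Darcy's law:
k = Q / (A * i)
k = 2.2868 / (48.0 * 1.80319)
k = 2.2868 / 86.5532
k = 0.026421 cm/s


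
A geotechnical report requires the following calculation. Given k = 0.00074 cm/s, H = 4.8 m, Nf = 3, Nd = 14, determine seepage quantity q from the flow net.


Convert k to m/s for unit consistency with H:
k = 0.00074 cm/s = 0.00074 / 100 m/s = 7.4e-06 m/s
Using q = k * H * Nf / Nd
Nf / Nd = 3 / 14 = 0.2143
q = 7.4e-06 * 4.8 * 0.2143
q = 7.611e-06 m^3/s per m


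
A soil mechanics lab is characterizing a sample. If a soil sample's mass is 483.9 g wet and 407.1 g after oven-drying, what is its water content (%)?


Result: 18.87 %

Derivation:
Using w = (m_wet - m_dry) / m_dry * 100
m_wet - m_dry = 483.9 - 407.1 = 76.8 g
w = 76.8 / 407.1 * 100
w = 18.87 %


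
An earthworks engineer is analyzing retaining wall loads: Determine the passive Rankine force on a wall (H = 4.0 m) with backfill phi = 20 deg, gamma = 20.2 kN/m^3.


Compute passive earth pressure coefficient:
Kp = tan^2(45 + phi/2) = tan^2(55.0) = 2.039607
Compute passive force:
Pp = 0.5 * Kp * gamma * H^2
Pp = 0.5 * 2.039607 * 20.2 * 4.0^2
Pp = 329.6 kN/m


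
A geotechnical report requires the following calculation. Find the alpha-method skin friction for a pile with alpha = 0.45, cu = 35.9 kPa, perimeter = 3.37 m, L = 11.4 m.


Using Qs = alpha * cu * perimeter * L
Qs = 0.45 * 35.9 * 3.37 * 11.4
Qs = 620.64 kN


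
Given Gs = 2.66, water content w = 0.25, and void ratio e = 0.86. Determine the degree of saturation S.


Result: 0.7733

Derivation:
Using S = Gs * w / e
S = 2.66 * 0.25 / 0.86
S = 0.7733


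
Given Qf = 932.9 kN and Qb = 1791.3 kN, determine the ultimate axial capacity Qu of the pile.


Using Qu = Qf + Qb
Qu = 932.9 + 1791.3
Qu = 2724.2 kN


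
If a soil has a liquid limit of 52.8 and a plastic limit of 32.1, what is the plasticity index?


Using PI = LL - PL
PI = 52.8 - 32.1
PI = 20.7


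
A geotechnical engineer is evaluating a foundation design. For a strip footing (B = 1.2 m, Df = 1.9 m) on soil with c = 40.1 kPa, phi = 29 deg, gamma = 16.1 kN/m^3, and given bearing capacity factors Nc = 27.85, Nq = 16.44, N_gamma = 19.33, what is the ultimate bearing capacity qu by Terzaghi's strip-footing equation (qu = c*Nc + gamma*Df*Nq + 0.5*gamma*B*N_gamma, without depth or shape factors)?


Compute qu = c*Nc + gamma*Df*Nq + 0.5*gamma*B*N_gamma
Term 1: 40.1 * 27.85 = 1116.785
Term 2: 16.1 * 1.9 * 16.44 = 502.8996
Term 3: 0.5 * 16.1 * 1.2 * 19.33 = 186.7278
qu = 1116.785 + 502.8996 + 186.7278
qu = 1806.41 kPa


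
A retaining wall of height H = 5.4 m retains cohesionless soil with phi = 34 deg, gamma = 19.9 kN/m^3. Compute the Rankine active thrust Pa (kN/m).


Compute active earth pressure coefficient:
Ka = tan^2(45 - phi/2) = tan^2(28.0) = 0.282715
Compute active force:
Pa = 0.5 * Ka * gamma * H^2
Pa = 0.5 * 0.282715 * 19.9 * 5.4^2
Pa = 82.03 kN/m


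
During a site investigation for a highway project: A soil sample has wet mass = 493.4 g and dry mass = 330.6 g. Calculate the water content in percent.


Using w = (m_wet - m_dry) / m_dry * 100
m_wet - m_dry = 493.4 - 330.6 = 162.8 g
w = 162.8 / 330.6 * 100
w = 49.24 %


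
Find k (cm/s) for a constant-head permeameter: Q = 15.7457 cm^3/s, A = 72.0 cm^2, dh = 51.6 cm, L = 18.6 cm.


Compute hydraulic gradient:
i = dh / L = 51.6 / 18.6 = 2.77419
Then apply Darcy's law:
k = Q / (A * i)
k = 15.7457 / (72.0 * 2.77419)
k = 15.7457 / 199.742
k = 0.07883 cm/s


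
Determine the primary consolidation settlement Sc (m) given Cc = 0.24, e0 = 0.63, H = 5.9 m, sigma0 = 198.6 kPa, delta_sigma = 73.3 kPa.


Using Sc = Cc * H / (1 + e0) * log10((sigma0 + delta_sigma) / sigma0)
Stress ratio = (198.6 + 73.3) / 198.6 = 1.36908
log10(1.36908) = 0.13643
Cc * H / (1 + e0) = 0.24 * 5.9 / (1 + 0.63) = 0.868712
Sc = 0.868712 * 0.13643
Sc = 0.1185 m


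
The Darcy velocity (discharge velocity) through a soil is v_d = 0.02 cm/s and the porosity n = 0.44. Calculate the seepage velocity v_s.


Result: 0.04545 cm/s

Derivation:
Using v_s = v_d / n
v_s = 0.02 / 0.44
v_s = 0.04545 cm/s


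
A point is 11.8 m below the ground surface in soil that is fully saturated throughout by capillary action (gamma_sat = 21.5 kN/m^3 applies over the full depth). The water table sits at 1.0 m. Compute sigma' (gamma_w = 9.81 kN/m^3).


Result: 147.75 kPa

Derivation:
Total stress = gamma_sat * depth
sigma = 21.5 * 11.8 = 253.7 kPa
Pore water pressure u = gamma_w * (depth - d_wt)
u = 9.81 * (11.8 - 1.0) = 105.948 kPa
Effective stress = sigma - u
sigma' = 253.7 - 105.948 = 147.75 kPa


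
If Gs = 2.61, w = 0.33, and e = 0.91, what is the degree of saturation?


Result: 0.9465

Derivation:
Using S = Gs * w / e
S = 2.61 * 0.33 / 0.91
S = 0.9465


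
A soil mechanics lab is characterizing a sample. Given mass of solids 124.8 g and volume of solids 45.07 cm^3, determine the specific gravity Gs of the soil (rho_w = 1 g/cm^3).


Using Gs = m_s / (V_s * rho_w)
Since rho_w = 1 g/cm^3:
Gs = 124.8 / 45.07
Gs = 2.769


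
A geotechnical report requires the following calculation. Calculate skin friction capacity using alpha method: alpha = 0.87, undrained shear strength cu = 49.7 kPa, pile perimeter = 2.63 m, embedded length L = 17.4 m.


Using Qs = alpha * cu * perimeter * L
Qs = 0.87 * 49.7 * 2.63 * 17.4
Qs = 1978.7 kN


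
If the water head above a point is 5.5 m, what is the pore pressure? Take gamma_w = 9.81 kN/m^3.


Using u = gamma_w * h_w
u = 9.81 * 5.5
u = 53.96 kPa


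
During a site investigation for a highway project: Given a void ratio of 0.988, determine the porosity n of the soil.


Using the relation n = e / (1 + e)
n = 0.988 / (1 + 0.988)
n = 0.988 / 1.988
n = 0.497


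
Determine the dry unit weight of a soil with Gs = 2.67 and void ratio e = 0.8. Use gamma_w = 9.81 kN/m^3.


Using gamma_d = Gs * gamma_w / (1 + e)
gamma_d = 2.67 * 9.81 / (1 + 0.8)
gamma_d = 2.67 * 9.81 / 1.8
gamma_d = 14.552 kN/m^3


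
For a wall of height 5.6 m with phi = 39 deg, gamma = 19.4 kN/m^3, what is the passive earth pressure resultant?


Compute passive earth pressure coefficient:
Kp = tan^2(45 + phi/2) = tan^2(64.5) = 4.395495
Compute passive force:
Pp = 0.5 * Kp * gamma * H^2
Pp = 0.5 * 4.395495 * 19.4 * 5.6^2
Pp = 1337.07 kN/m


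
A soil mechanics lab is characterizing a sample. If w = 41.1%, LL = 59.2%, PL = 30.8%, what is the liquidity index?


Result: 0.363

Derivation:
First compute the plasticity index:
PI = LL - PL = 59.2 - 30.8 = 28.4
Then compute the liquidity index:
LI = (w - PL) / PI
LI = (41.1 - 30.8) / 28.4
LI = 0.363


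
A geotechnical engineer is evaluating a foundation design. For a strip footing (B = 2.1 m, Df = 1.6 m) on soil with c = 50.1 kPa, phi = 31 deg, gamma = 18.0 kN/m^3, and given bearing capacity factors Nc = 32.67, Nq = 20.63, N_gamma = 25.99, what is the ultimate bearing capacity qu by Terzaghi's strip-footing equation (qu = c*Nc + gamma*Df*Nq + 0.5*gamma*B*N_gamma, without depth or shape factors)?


Compute qu = c*Nc + gamma*Df*Nq + 0.5*gamma*B*N_gamma
Term 1: 50.1 * 32.67 = 1636.767
Term 2: 18.0 * 1.6 * 20.63 = 594.144
Term 3: 0.5 * 18.0 * 2.1 * 25.99 = 491.211
qu = 1636.767 + 594.144 + 491.211
qu = 2722.12 kPa


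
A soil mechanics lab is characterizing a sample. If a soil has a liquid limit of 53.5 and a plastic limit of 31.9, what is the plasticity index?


Result: 21.6

Derivation:
Using PI = LL - PL
PI = 53.5 - 31.9
PI = 21.6


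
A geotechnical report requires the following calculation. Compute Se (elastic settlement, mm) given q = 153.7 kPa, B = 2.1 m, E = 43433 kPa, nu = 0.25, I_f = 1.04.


Using Se = q * B * (1 - nu^2) * I_f / E
1 - nu^2 = 1 - 0.25^2 = 0.9375
Se = 153.7 * 2.1 * 0.9375 * 1.04 / 43433
Se = 0.007246 m
Convert to mm: Se = 0.007246 * 1000 = 7.246 mm


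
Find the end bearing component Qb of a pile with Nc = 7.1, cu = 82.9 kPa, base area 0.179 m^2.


Result: 105.36 kN

Derivation:
Using Qb = Nc * cu * Ab
Qb = 7.1 * 82.9 * 0.179
Qb = 105.36 kN


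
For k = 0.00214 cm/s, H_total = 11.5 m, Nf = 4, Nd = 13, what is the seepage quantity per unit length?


Convert k to m/s for unit consistency with H:
k = 0.00214 cm/s = 0.00214 / 100 m/s = 2.14e-05 m/s
Using q = k * H * Nf / Nd
Nf / Nd = 4 / 13 = 0.3077
q = 2.14e-05 * 11.5 * 0.3077
q = 7.572e-05 m^3/s per m


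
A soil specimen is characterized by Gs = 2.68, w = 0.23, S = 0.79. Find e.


Result: 0.7803

Derivation:
Using the relation e = Gs * w / S
e = 2.68 * 0.23 / 0.79
e = 0.7803


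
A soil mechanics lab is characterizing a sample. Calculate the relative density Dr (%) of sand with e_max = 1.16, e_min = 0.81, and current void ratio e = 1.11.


Using Dr = (e_max - e) / (e_max - e_min) * 100
e_max - e = 1.16 - 1.11 = 0.05
e_max - e_min = 1.16 - 0.81 = 0.35
Dr = 0.05 / 0.35 * 100
Dr = 14.29 %


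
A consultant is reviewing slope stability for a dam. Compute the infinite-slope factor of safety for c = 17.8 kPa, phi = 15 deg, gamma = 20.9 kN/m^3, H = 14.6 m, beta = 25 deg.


Result: 0.727

Derivation:
Using Fs = c / (gamma*H*sin(beta)*cos(beta)) + tan(phi)/tan(beta)
Cohesion contribution = 17.8 / (20.9*14.6*sin(25)*cos(25))
Cohesion contribution = 0.152299
Friction contribution = tan(15)/tan(25) = 0.574619
Fs = 0.152299 + 0.574619
Fs = 0.727


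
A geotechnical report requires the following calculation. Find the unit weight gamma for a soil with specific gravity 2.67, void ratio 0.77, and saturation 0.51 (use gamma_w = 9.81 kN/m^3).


Result: 16.975 kN/m^3

Derivation:
Using gamma = gamma_w * (Gs + S*e) / (1 + e)
Numerator: Gs + S*e = 2.67 + 0.51*0.77 = 3.0627
Denominator: 1 + e = 1 + 0.77 = 1.77
gamma = 9.81 * 3.0627 / 1.77
gamma = 16.975 kN/m^3


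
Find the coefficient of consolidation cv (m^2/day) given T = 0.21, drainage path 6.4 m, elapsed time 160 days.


Result: 0.05376 m^2/day

Derivation:
Using cv = T * H_dr^2 / t
H_dr^2 = 6.4^2 = 40.96
cv = 0.21 * 40.96 / 160
cv = 0.05376 m^2/day


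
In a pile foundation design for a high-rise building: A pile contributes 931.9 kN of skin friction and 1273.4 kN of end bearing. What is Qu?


Using Qu = Qf + Qb
Qu = 931.9 + 1273.4
Qu = 2205.3 kN


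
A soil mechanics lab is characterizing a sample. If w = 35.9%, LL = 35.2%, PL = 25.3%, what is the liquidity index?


Result: 1.071

Derivation:
First compute the plasticity index:
PI = LL - PL = 35.2 - 25.3 = 9.9
Then compute the liquidity index:
LI = (w - PL) / PI
LI = (35.9 - 25.3) / 9.9
LI = 1.071


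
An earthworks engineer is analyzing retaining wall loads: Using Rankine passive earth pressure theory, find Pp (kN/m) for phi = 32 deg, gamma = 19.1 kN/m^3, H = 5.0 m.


Compute passive earth pressure coefficient:
Kp = tan^2(45 + phi/2) = tan^2(61.0) = 3.254588
Compute passive force:
Pp = 0.5 * Kp * gamma * H^2
Pp = 0.5 * 3.254588 * 19.1 * 5.0^2
Pp = 777.03 kN/m


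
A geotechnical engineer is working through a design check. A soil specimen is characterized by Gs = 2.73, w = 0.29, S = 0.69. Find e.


Using the relation e = Gs * w / S
e = 2.73 * 0.29 / 0.69
e = 1.1474


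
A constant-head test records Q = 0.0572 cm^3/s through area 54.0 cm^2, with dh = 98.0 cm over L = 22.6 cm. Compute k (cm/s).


Compute hydraulic gradient:
i = dh / L = 98.0 / 22.6 = 4.33628
Then apply Darcy's law:
k = Q / (A * i)
k = 0.0572 / (54.0 * 4.33628)
k = 0.0572 / 234.159
k = 0.000244 cm/s


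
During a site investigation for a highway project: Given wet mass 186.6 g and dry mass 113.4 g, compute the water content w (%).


Using w = (m_wet - m_dry) / m_dry * 100
m_wet - m_dry = 186.6 - 113.4 = 73.2 g
w = 73.2 / 113.4 * 100
w = 64.55 %


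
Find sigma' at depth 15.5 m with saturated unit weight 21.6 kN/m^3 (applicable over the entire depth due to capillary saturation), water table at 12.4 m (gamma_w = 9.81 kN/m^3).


Result: 304.39 kPa

Derivation:
Total stress = gamma_sat * depth
sigma = 21.6 * 15.5 = 334.8 kPa
Pore water pressure u = gamma_w * (depth - d_wt)
u = 9.81 * (15.5 - 12.4) = 30.411 kPa
Effective stress = sigma - u
sigma' = 334.8 - 30.411 = 304.39 kPa


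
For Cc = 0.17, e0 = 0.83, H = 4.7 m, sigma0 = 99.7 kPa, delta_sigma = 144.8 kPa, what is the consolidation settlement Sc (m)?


Using Sc = Cc * H / (1 + e0) * log10((sigma0 + delta_sigma) / sigma0)
Stress ratio = (99.7 + 144.8) / 99.7 = 2.45236
log10(2.45236) = 0.389584
Cc * H / (1 + e0) = 0.17 * 4.7 / (1 + 0.83) = 0.436612
Sc = 0.436612 * 0.389584
Sc = 0.1701 m


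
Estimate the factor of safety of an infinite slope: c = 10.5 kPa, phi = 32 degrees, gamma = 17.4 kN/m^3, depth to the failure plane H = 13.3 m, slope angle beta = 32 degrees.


Result: 1.101

Derivation:
Using Fs = c / (gamma*H*sin(beta)*cos(beta)) + tan(phi)/tan(beta)
Cohesion contribution = 10.5 / (17.4*13.3*sin(32)*cos(32))
Cohesion contribution = 0.100962
Friction contribution = tan(32)/tan(32) = 1
Fs = 0.100962 + 1
Fs = 1.101


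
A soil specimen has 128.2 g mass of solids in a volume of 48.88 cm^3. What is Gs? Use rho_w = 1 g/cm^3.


Using Gs = m_s / (V_s * rho_w)
Since rho_w = 1 g/cm^3:
Gs = 128.2 / 48.88
Gs = 2.623


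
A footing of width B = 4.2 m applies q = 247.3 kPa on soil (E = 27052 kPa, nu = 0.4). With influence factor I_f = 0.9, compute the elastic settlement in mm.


Result: 29.027 mm

Derivation:
Using Se = q * B * (1 - nu^2) * I_f / E
1 - nu^2 = 1 - 0.4^2 = 0.84
Se = 247.3 * 4.2 * 0.84 * 0.9 / 27052
Se = 0.029027 m
Convert to mm: Se = 0.029027 * 1000 = 29.027 mm


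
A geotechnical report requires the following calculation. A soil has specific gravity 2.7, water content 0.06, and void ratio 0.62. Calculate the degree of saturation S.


Using S = Gs * w / e
S = 2.7 * 0.06 / 0.62
S = 0.2613


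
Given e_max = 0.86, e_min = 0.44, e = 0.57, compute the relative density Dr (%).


Using Dr = (e_max - e) / (e_max - e_min) * 100
e_max - e = 0.86 - 0.57 = 0.29
e_max - e_min = 0.86 - 0.44 = 0.42
Dr = 0.29 / 0.42 * 100
Dr = 69.05 %


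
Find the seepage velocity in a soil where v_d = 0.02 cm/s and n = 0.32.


Result: 0.0625 cm/s

Derivation:
Using v_s = v_d / n
v_s = 0.02 / 0.32
v_s = 0.0625 cm/s


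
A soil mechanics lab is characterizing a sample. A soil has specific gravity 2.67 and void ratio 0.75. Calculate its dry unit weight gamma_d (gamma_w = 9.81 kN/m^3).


Using gamma_d = Gs * gamma_w / (1 + e)
gamma_d = 2.67 * 9.81 / (1 + 0.75)
gamma_d = 2.67 * 9.81 / 1.75
gamma_d = 14.967 kN/m^3


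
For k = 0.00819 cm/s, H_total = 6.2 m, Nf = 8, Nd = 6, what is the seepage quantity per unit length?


Result: 0.000677 m^3/s per m

Derivation:
Convert k to m/s for unit consistency with H:
k = 0.00819 cm/s = 0.00819 / 100 m/s = 8.19e-05 m/s
Using q = k * H * Nf / Nd
Nf / Nd = 8 / 6 = 1.3333
q = 8.19e-05 * 6.2 * 1.3333
q = 0.000677 m^3/s per m


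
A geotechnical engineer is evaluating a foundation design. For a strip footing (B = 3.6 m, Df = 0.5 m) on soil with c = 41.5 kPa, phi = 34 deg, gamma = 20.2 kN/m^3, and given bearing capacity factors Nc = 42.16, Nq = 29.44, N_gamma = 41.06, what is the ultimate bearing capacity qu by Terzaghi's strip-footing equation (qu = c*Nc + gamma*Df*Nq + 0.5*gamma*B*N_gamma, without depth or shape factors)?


Result: 3539.93 kPa

Derivation:
Compute qu = c*Nc + gamma*Df*Nq + 0.5*gamma*B*N_gamma
Term 1: 41.5 * 42.16 = 1749.64
Term 2: 20.2 * 0.5 * 29.44 = 297.344
Term 3: 0.5 * 20.2 * 3.6 * 41.06 = 1492.9416
qu = 1749.64 + 297.344 + 1492.9416
qu = 3539.93 kPa


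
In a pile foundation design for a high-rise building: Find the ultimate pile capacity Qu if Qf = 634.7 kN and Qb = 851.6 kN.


Using Qu = Qf + Qb
Qu = 634.7 + 851.6
Qu = 1486.3 kN


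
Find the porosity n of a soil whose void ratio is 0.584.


Result: 0.3687

Derivation:
Using the relation n = e / (1 + e)
n = 0.584 / (1 + 0.584)
n = 0.584 / 1.584
n = 0.3687


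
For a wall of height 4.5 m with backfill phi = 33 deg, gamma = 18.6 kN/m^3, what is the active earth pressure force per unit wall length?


Compute active earth pressure coefficient:
Ka = tan^2(45 - phi/2) = tan^2(28.5) = 0.294801
Compute active force:
Pa = 0.5 * Ka * gamma * H^2
Pa = 0.5 * 0.294801 * 18.6 * 4.5^2
Pa = 55.52 kN/m


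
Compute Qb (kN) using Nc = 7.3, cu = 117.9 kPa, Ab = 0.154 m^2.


Using Qb = Nc * cu * Ab
Qb = 7.3 * 117.9 * 0.154
Qb = 132.54 kN


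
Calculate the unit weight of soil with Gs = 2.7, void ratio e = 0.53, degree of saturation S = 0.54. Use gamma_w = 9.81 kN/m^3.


Using gamma = gamma_w * (Gs + S*e) / (1 + e)
Numerator: Gs + S*e = 2.7 + 0.54*0.53 = 2.9862
Denominator: 1 + e = 1 + 0.53 = 1.53
gamma = 9.81 * 2.9862 / 1.53
gamma = 19.147 kN/m^3


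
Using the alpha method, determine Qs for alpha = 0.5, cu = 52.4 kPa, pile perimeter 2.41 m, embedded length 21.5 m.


Using Qs = alpha * cu * perimeter * L
Qs = 0.5 * 52.4 * 2.41 * 21.5
Qs = 1357.55 kN


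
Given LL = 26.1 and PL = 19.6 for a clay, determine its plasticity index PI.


Result: 6.5

Derivation:
Using PI = LL - PL
PI = 26.1 - 19.6
PI = 6.5


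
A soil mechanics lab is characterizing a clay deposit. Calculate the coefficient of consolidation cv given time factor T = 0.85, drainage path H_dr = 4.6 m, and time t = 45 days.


Result: 0.39969 m^2/day

Derivation:
Using cv = T * H_dr^2 / t
H_dr^2 = 4.6^2 = 21.16
cv = 0.85 * 21.16 / 45
cv = 0.39969 m^2/day


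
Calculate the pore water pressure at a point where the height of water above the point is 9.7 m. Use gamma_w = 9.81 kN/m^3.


Using u = gamma_w * h_w
u = 9.81 * 9.7
u = 95.16 kPa


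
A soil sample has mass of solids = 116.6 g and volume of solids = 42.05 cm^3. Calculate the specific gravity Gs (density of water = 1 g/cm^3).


Using Gs = m_s / (V_s * rho_w)
Since rho_w = 1 g/cm^3:
Gs = 116.6 / 42.05
Gs = 2.773


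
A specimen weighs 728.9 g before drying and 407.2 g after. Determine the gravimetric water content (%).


Result: 79.0 %

Derivation:
Using w = (m_wet - m_dry) / m_dry * 100
m_wet - m_dry = 728.9 - 407.2 = 321.7 g
w = 321.7 / 407.2 * 100
w = 79.0 %


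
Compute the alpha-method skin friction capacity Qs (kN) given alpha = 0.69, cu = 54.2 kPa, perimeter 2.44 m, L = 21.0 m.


Result: 1916.27 kN

Derivation:
Using Qs = alpha * cu * perimeter * L
Qs = 0.69 * 54.2 * 2.44 * 21.0
Qs = 1916.27 kN


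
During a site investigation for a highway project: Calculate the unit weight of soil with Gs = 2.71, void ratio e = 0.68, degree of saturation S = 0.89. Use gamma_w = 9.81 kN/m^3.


Using gamma = gamma_w * (Gs + S*e) / (1 + e)
Numerator: Gs + S*e = 2.71 + 0.89*0.68 = 3.3152
Denominator: 1 + e = 1 + 0.68 = 1.68
gamma = 9.81 * 3.3152 / 1.68
gamma = 19.358 kN/m^3


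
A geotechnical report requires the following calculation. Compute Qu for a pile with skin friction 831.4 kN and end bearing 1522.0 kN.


Using Qu = Qf + Qb
Qu = 831.4 + 1522.0
Qu = 2353.4 kN


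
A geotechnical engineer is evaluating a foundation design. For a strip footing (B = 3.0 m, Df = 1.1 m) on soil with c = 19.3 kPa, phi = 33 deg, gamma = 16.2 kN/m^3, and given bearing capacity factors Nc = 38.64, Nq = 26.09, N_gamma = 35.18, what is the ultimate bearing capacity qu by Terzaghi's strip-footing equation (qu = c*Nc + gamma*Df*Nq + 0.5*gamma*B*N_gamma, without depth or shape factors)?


Compute qu = c*Nc + gamma*Df*Nq + 0.5*gamma*B*N_gamma
Term 1: 19.3 * 38.64 = 745.752
Term 2: 16.2 * 1.1 * 26.09 = 464.9238
Term 3: 0.5 * 16.2 * 3.0 * 35.18 = 854.874
qu = 745.752 + 464.9238 + 854.874
qu = 2065.55 kPa


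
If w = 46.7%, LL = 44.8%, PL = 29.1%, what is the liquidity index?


First compute the plasticity index:
PI = LL - PL = 44.8 - 29.1 = 15.7
Then compute the liquidity index:
LI = (w - PL) / PI
LI = (46.7 - 29.1) / 15.7
LI = 1.121


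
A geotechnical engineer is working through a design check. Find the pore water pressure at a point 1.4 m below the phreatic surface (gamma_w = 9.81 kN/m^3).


Result: 13.73 kPa

Derivation:
Using u = gamma_w * h_w
u = 9.81 * 1.4
u = 13.73 kPa


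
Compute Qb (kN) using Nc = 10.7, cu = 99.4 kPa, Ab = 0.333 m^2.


Result: 354.17 kN

Derivation:
Using Qb = Nc * cu * Ab
Qb = 10.7 * 99.4 * 0.333
Qb = 354.17 kN


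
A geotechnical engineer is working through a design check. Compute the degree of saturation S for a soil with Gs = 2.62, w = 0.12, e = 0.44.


Result: 0.7145

Derivation:
Using S = Gs * w / e
S = 2.62 * 0.12 / 0.44
S = 0.7145


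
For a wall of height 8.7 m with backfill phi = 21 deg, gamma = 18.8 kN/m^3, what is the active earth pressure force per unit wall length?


Compute active earth pressure coefficient:
Ka = tan^2(45 - phi/2) = tan^2(34.5) = 0.472355
Compute active force:
Pa = 0.5 * Ka * gamma * H^2
Pa = 0.5 * 0.472355 * 18.8 * 8.7^2
Pa = 336.07 kN/m


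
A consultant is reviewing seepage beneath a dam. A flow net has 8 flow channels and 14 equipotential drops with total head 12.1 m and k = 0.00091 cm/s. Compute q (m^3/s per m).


Result: 6.292e-05 m^3/s per m

Derivation:
Convert k to m/s for unit consistency with H:
k = 0.00091 cm/s = 0.00091 / 100 m/s = 9.1e-06 m/s
Using q = k * H * Nf / Nd
Nf / Nd = 8 / 14 = 0.5714
q = 9.1e-06 * 12.1 * 0.5714
q = 6.292e-05 m^3/s per m


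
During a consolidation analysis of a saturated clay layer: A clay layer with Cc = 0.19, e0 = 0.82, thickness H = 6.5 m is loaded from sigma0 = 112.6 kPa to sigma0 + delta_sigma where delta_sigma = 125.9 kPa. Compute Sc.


Result: 0.2212 m

Derivation:
Using Sc = Cc * H / (1 + e0) * log10((sigma0 + delta_sigma) / sigma0)
Stress ratio = (112.6 + 125.9) / 112.6 = 2.11812
log10(2.11812) = 0.32595
Cc * H / (1 + e0) = 0.19 * 6.5 / (1 + 0.82) = 0.678571
Sc = 0.678571 * 0.32595
Sc = 0.2212 m


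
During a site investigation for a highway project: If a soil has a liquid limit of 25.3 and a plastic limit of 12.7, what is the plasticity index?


Result: 12.6

Derivation:
Using PI = LL - PL
PI = 25.3 - 12.7
PI = 12.6


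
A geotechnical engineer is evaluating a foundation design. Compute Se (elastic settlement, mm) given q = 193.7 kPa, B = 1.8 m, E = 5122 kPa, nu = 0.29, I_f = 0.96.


Using Se = q * B * (1 - nu^2) * I_f / E
1 - nu^2 = 1 - 0.29^2 = 0.9159
Se = 193.7 * 1.8 * 0.9159 * 0.96 / 5122
Se = 0.059852 m
Convert to mm: Se = 0.059852 * 1000 = 59.852 mm


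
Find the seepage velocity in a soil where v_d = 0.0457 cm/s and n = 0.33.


Using v_s = v_d / n
v_s = 0.0457 / 0.33
v_s = 0.13848 cm/s


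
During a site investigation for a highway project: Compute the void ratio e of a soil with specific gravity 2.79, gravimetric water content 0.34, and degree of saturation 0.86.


Using the relation e = Gs * w / S
e = 2.79 * 0.34 / 0.86
e = 1.103


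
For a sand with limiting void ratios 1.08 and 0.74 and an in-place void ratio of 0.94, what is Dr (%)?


Using Dr = (e_max - e) / (e_max - e_min) * 100
e_max - e = 1.08 - 0.94 = 0.14
e_max - e_min = 1.08 - 0.74 = 0.34
Dr = 0.14 / 0.34 * 100
Dr = 41.18 %


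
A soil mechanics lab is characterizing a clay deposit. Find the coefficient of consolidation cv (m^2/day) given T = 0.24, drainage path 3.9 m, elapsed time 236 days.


Using cv = T * H_dr^2 / t
H_dr^2 = 3.9^2 = 15.21
cv = 0.24 * 15.21 / 236
cv = 0.01547 m^2/day


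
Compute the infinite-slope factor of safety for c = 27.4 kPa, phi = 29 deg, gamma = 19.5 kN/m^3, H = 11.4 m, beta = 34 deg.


Using Fs = c / (gamma*H*sin(beta)*cos(beta)) + tan(phi)/tan(beta)
Cohesion contribution = 27.4 / (19.5*11.4*sin(34)*cos(34))
Cohesion contribution = 0.265874
Friction contribution = tan(29)/tan(34) = 0.821797
Fs = 0.265874 + 0.821797
Fs = 1.088


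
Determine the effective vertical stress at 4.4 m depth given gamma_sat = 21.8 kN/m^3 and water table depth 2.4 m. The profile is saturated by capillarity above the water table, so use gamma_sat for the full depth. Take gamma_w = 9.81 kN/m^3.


Result: 76.3 kPa

Derivation:
Total stress = gamma_sat * depth
sigma = 21.8 * 4.4 = 95.92 kPa
Pore water pressure u = gamma_w * (depth - d_wt)
u = 9.81 * (4.4 - 2.4) = 19.62 kPa
Effective stress = sigma - u
sigma' = 95.92 - 19.62 = 76.3 kPa


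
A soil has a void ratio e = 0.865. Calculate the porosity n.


Using the relation n = e / (1 + e)
n = 0.865 / (1 + 0.865)
n = 0.865 / 1.865
n = 0.4638


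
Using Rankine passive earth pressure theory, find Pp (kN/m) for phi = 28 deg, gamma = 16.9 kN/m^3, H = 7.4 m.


Compute passive earth pressure coefficient:
Kp = tan^2(45 + phi/2) = tan^2(59.0) = 2.769826
Compute passive force:
Pp = 0.5 * Kp * gamma * H^2
Pp = 0.5 * 2.769826 * 16.9 * 7.4^2
Pp = 1281.66 kN/m


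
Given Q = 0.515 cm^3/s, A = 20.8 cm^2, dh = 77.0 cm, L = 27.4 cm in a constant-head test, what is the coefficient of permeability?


Compute hydraulic gradient:
i = dh / L = 77.0 / 27.4 = 2.81022
Then apply Darcy's law:
k = Q / (A * i)
k = 0.515 / (20.8 * 2.81022)
k = 0.515 / 58.4526
k = 0.008811 cm/s


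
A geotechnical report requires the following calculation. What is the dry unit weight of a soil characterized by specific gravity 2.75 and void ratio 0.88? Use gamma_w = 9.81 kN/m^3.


Using gamma_d = Gs * gamma_w / (1 + e)
gamma_d = 2.75 * 9.81 / (1 + 0.88)
gamma_d = 2.75 * 9.81 / 1.88
gamma_d = 14.35 kN/m^3


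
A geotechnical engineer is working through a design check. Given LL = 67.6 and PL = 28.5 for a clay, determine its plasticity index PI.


Result: 39.1

Derivation:
Using PI = LL - PL
PI = 67.6 - 28.5
PI = 39.1


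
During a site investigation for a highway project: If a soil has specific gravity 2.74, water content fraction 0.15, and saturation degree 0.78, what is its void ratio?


Result: 0.5269

Derivation:
Using the relation e = Gs * w / S
e = 2.74 * 0.15 / 0.78
e = 0.5269


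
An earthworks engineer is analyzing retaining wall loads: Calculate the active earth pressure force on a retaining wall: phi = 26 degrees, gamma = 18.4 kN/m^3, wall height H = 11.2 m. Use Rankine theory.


Compute active earth pressure coefficient:
Ka = tan^2(45 - phi/2) = tan^2(32.0) = 0.390462
Compute active force:
Pa = 0.5 * Ka * gamma * H^2
Pa = 0.5 * 0.390462 * 18.4 * 11.2^2
Pa = 450.61 kN/m


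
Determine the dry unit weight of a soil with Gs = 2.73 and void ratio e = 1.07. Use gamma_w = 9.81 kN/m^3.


Using gamma_d = Gs * gamma_w / (1 + e)
gamma_d = 2.73 * 9.81 / (1 + 1.07)
gamma_d = 2.73 * 9.81 / 2.07
gamma_d = 12.938 kN/m^3


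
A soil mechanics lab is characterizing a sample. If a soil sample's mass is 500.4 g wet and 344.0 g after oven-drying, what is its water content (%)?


Result: 45.47 %

Derivation:
Using w = (m_wet - m_dry) / m_dry * 100
m_wet - m_dry = 500.4 - 344.0 = 156.4 g
w = 156.4 / 344.0 * 100
w = 45.47 %


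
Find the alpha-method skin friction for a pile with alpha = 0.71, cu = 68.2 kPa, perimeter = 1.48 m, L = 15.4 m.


Result: 1103.63 kN

Derivation:
Using Qs = alpha * cu * perimeter * L
Qs = 0.71 * 68.2 * 1.48 * 15.4
Qs = 1103.63 kN


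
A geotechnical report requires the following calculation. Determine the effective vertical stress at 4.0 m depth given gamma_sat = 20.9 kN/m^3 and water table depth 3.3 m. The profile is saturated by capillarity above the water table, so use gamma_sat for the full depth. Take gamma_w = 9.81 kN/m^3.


Result: 76.73 kPa

Derivation:
Total stress = gamma_sat * depth
sigma = 20.9 * 4.0 = 83.6 kPa
Pore water pressure u = gamma_w * (depth - d_wt)
u = 9.81 * (4.0 - 3.3) = 6.867 kPa
Effective stress = sigma - u
sigma' = 83.6 - 6.867 = 76.73 kPa


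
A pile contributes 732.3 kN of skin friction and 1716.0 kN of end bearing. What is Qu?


Using Qu = Qf + Qb
Qu = 732.3 + 1716.0
Qu = 2448.3 kN


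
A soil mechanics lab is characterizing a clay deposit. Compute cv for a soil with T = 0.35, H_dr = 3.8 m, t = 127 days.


Using cv = T * H_dr^2 / t
H_dr^2 = 3.8^2 = 14.44
cv = 0.35 * 14.44 / 127
cv = 0.0398 m^2/day


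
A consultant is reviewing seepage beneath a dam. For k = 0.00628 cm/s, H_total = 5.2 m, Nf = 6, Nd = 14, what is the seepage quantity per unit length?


Convert k to m/s for unit consistency with H:
k = 0.00628 cm/s = 0.00628 / 100 m/s = 6.28e-05 m/s
Using q = k * H * Nf / Nd
Nf / Nd = 6 / 14 = 0.4286
q = 6.28e-05 * 5.2 * 0.4286
q = 0.00014 m^3/s per m


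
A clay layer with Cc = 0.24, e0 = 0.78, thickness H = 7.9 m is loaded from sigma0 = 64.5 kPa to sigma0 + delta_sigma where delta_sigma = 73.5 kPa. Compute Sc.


Using Sc = Cc * H / (1 + e0) * log10((sigma0 + delta_sigma) / sigma0)
Stress ratio = (64.5 + 73.5) / 64.5 = 2.13953
log10(2.13953) = 0.330319
Cc * H / (1 + e0) = 0.24 * 7.9 / (1 + 0.78) = 1.06517
Sc = 1.06517 * 0.330319
Sc = 0.3518 m


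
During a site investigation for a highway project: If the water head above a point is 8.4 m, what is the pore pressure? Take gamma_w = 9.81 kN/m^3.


Using u = gamma_w * h_w
u = 9.81 * 8.4
u = 82.4 kPa


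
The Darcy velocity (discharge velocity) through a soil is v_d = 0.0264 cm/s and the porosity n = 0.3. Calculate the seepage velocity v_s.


Using v_s = v_d / n
v_s = 0.0264 / 0.3
v_s = 0.088 cm/s


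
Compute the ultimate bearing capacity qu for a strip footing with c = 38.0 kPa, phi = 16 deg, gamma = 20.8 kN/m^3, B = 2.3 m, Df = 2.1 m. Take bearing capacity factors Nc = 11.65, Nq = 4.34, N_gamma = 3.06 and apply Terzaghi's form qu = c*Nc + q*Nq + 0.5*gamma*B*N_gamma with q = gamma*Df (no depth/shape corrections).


Compute qu = c*Nc + gamma*Df*Nq + 0.5*gamma*B*N_gamma
Term 1: 38.0 * 11.65 = 442.7
Term 2: 20.8 * 2.1 * 4.34 = 189.5712
Term 3: 0.5 * 20.8 * 2.3 * 3.06 = 73.1952
qu = 442.7 + 189.5712 + 73.1952
qu = 705.47 kPa


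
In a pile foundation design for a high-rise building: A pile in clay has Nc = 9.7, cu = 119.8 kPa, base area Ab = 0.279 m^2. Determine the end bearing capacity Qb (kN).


Using Qb = Nc * cu * Ab
Qb = 9.7 * 119.8 * 0.279
Qb = 324.21 kN
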